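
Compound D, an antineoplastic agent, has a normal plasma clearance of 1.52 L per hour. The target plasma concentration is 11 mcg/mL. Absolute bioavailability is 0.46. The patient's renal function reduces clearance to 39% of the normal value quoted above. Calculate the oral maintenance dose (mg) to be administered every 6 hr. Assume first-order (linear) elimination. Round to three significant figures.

85.1 mg

Patient clearance = 0.39 × 1.520 = 0.5928 L/h
D = CL × Css × τ / F = 0.5928 × 11 × 6 / 0.46 = 85.05 mg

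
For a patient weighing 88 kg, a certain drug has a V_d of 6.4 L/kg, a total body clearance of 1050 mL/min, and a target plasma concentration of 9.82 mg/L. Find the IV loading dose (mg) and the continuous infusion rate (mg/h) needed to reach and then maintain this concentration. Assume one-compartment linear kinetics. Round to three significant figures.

Vd = 6.4 L/kg × 88 kg = 563.2 L
Loading dose = Vd × C = 563.2 × 9.82 = 5531 mg
CL = 1050 mL/min = 1050 × 0.06 = 63.00 L/h
Infusion rate = 63.00 L/h × 9.82 mg/L = 618.7 mg/h

(a) 5530 mg; (b) 619 mg/h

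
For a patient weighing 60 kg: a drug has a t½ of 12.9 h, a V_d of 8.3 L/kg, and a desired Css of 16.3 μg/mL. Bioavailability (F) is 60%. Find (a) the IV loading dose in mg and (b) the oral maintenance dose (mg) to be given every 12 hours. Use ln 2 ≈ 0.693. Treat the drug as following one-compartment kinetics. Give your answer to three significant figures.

(a) 8120 mg; (b) 8720 mg

Vd = 8.3 L/kg × 60 kg = 498.0 L
LD = Vd × C = 498.0 × 16.3 = 8117 mg
CL = 0.693 × Vd / t½ = 0.693 × 498.0 / 12.9 = 26.75 L/h
D = CL × Css × τ / F = 26.75 × 16.3 × 12 / 0.6 = 8721 mg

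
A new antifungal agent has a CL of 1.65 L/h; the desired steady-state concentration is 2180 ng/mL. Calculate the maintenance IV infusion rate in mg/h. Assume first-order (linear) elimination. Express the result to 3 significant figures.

C = 2180 ng/mL = 2.180 mg/L
At steady state, infusion rate equals elimination rate: rate in = CL × Css.
R₀ = 1.650 × 2.18 = 3.597 mg/h

3.60 mg/h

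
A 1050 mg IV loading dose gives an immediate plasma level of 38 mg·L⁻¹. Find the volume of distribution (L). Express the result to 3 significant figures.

Immediately after an IV bolus, C₀ = Dose / Vd, so Vd = Dose / C₀.
Vd = 1050 / 38 = 27.63 L

27.6 L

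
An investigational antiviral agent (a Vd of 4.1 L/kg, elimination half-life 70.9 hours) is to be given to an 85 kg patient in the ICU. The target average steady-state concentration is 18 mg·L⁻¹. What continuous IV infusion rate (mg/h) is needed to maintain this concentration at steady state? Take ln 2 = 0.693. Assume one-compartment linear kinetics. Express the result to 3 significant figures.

61.3 mg/h

Total Vd = 4.1 × 85 = 348.5 L
CL = ln 2 · Vd / t½ = 0.693 × 348.5 / 70.9 = 3.406 L/h
Infusion rate = CL × Css = 3.406 × 18 = 61.31 mg/h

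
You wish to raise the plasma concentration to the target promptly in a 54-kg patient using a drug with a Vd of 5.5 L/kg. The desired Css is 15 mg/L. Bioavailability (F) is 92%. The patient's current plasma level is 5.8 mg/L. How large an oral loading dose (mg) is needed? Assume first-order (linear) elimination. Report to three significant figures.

Vd = 5.5 L/kg × 54 kg = 297.0 L
The loading dose fills Vd to the target concentration.
Concentration deficit ΔC = 15 − 5.8 = 9.200 mg/L
LD = Vd × ΔC / F = 297.0 × 9.200 / 0.92 = 2970 mg

2970 mg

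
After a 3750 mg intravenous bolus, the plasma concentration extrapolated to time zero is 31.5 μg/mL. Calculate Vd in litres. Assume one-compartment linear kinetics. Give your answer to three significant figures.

Immediately after an IV bolus, C₀ = Dose / Vd, so Vd = Dose / C₀.
Vd = 3750 / 31.5 = 119.0 L

119 L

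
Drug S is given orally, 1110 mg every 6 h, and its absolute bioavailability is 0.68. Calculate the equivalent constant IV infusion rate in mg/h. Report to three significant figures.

Equivalent systemic input: infusion rate = F·D/τ.
Rate = 0.68 × 1110 / 6 = 125.8 mg/h

126 mg/h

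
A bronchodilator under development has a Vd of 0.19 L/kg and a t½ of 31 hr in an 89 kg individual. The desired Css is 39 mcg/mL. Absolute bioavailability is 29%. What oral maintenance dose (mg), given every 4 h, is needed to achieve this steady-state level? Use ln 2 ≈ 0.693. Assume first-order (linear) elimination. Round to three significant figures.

203 mg

Vd = 0.19 L/kg × 89 kg = 16.91 L
CL = ln 2 · Vd / t½ = 0.693 × 16.91 / 31 = 0.3780 L/h
D = CL × Css × τ / F = 0.3780 × 39 × 4 / 0.29 = 203.3 mg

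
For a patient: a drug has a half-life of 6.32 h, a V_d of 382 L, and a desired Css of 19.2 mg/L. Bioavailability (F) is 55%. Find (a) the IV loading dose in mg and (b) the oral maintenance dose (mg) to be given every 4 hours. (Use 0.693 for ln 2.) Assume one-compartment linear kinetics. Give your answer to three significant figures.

LD = Vd × C = 382.0 × 19.2 = 7334 mg
CL = 0.693 × Vd / t½ = 0.693 × 382.0 / 6.32 = 41.89 L/h
D = CL × Css × τ / F = 41.89 × 19.2 × 4 / 0.55 = 5849 mg

(a) 7330 mg; (b) 5850 mg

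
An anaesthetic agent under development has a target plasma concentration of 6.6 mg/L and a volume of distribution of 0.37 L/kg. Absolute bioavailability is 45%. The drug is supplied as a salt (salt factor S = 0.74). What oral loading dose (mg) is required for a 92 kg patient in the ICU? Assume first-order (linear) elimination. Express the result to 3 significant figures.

675 mg

Vd(total) = 92 kg × 0.37 L/kg = 34.04 L
The loading dose fills Vd to the target concentration.
LD = Vd × C / F / S = 34.04 × 6.600 / 0.45 / 0.74 = 674.7 mg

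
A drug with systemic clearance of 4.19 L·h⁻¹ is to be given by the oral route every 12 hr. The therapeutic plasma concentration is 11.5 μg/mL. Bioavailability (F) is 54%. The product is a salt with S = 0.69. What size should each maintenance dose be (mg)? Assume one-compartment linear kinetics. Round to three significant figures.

D = CL × Css × τ / F / S = 4.190 × 11.5 × 12 / 0.54 / 0.69 = 1552 mg

1550 mg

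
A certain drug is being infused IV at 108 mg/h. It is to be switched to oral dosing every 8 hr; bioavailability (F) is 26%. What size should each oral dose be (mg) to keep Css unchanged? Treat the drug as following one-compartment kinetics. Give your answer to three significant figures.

3320 mg

To maintain the same Css, the systemic dosing rate must be unchanged: F·D/τ = infusion rate.
D = rate × τ / F = 108 × 8 / 0.26 = 3323 mg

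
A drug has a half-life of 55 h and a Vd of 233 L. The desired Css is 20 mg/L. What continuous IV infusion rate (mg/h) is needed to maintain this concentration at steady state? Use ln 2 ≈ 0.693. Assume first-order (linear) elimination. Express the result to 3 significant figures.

58.7 mg/h

CL = 0.693 × Vd / t½ = 0.693 × 233.0 / 55 = 2.936 L/h
Infusion rate = CL × Css = 2.936 × 20 = 58.72 mg/h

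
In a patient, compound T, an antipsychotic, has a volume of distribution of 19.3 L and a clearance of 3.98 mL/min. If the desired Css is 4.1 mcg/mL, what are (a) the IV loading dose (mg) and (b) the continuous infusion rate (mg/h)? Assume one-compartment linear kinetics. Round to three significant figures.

(a) 79.1 mg; (b) 0.979 mg/h

Loading dose = Vd × C = 19.30 × 4.1 = 79.13 mg
Convert clearance: 3.98 mL/min × 60 min/h ÷ 1000 mL/L = 0.2388 L/h
Maintenance infusion rate = CL × Css = 0.2388 × 4.1 = 0.9791 mg/h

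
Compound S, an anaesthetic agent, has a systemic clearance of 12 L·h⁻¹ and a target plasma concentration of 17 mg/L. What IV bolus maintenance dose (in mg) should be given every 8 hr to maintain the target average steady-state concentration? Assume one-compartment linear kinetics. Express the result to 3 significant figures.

D = CL × Css × τ = 12.00 × 17 × 8 = 1632 mg

1630 mg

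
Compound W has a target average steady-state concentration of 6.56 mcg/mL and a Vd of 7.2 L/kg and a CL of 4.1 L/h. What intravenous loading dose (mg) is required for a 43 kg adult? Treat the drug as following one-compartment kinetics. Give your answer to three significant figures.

Total Vd = 7.2 × 43 = 309.6 L
LD = Vd × C = 309.6 × 6.560 = 2031 mg

2030 mg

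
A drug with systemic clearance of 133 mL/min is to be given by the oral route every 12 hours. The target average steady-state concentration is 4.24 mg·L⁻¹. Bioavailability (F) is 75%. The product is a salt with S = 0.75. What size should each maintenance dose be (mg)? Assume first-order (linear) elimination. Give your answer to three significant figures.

CL = 133 mL/min = 133 × 0.06 = 7.980 L/h
At steady state, dose per interval replaces the amount cleared in that interval: F·S·D/τ = CL·Css.
D = CL × Css × τ / F / S = 7.980 × 4.24 × 12 / 0.75 / 0.75 = 721.8 mg

722 mg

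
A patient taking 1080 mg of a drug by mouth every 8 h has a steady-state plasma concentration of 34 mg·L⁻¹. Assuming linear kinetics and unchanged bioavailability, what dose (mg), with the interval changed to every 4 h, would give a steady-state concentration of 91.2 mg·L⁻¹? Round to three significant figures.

1450 mg

For first-order elimination, Css ∝ F·D/(CL·τ); F and CL are unchanged, so Css ∝ D/τ.
D₂ = D₁ × (Css,target / Css,current) × (τ₂/τ₁) = 1080 × (91.2/34) × (4/8) = 1448 mg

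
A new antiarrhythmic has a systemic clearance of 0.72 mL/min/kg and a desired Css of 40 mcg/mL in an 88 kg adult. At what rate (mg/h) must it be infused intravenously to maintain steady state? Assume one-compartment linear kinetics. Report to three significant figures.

CL = 0.72 mL/min/kg × 88 kg = 63.36 mL/min = 63.36 × 60/1000 = 3.802 L/h
R₀ = 3.802 × 40 = 152.1 mg/h

152 mg/h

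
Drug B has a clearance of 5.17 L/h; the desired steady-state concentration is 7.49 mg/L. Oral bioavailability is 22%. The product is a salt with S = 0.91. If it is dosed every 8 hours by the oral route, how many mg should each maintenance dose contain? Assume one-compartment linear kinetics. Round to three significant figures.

D = CL × Css × τ / F / S = 5.170 × 7.49 × 8 / 0.22 / 0.91 = 1547 mg

1550 mg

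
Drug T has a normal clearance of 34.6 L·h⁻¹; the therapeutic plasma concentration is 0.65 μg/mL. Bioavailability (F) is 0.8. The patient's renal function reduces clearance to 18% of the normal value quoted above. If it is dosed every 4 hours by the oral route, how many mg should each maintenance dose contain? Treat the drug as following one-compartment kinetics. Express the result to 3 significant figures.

Patient clearance = 0.18 × 34.60 = 6.228 L/h
At steady state, dose per interval replaces the amount cleared in that interval: F·D/τ = CL·Css.
D = CL × Css × τ / F = 6.228 × 0.65 × 4 / 0.8 = 20.24 mg

20.2 mg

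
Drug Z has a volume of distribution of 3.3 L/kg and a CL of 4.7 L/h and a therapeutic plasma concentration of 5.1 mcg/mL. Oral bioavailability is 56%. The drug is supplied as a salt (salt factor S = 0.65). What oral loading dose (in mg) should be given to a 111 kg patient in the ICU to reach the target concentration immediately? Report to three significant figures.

5130 mg

Total Vd = 3.3 × 111 = 366.3 L
LD = Vd × C / F / S = 366.3 × 5.100 / 0.56 / 0.65 = 5132 mg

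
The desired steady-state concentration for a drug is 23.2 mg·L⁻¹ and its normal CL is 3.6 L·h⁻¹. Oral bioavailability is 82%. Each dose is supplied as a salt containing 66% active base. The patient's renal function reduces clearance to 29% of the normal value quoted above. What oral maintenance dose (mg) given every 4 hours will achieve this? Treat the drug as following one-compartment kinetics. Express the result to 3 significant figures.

179 mg

Patient clearance = 0.29 × 3.600 = 1.044 L/h
D = CL × Css × τ / F / S = 1.044 × 23.2 × 4 / 0.82 / 0.66 = 179.0 mg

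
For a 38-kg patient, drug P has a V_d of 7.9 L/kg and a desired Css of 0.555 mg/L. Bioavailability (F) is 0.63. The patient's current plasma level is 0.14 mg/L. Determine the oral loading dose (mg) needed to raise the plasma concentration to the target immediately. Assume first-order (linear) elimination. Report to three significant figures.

Vd(total) = 38 kg × 7.9 L/kg = 300.2 L
Concentration deficit ΔC = 0.555 − 0.14 = 0.4150 mg/L
LD = Vd × ΔC / F = 300.2 × 0.4150 / 0.63 = 197.8 mg

198 mg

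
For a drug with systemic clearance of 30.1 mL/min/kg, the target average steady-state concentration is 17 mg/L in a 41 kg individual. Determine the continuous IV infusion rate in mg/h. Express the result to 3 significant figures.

1260 mg/h

CL = 30.1 mL/min/kg × 41 kg = 1234 mL/min = 1234 × 60/1000 = 74.04 L/h
At steady state, infusion rate equals elimination rate: rate in = CL × Css.
Infusion rate = CL · Css = 74.04 L/h × 17 mg/L = 1259 mg/h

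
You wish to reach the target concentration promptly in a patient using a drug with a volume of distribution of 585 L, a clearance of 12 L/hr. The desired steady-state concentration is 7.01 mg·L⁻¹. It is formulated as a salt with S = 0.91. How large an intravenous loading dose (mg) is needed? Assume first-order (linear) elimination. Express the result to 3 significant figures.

4510 mg

LD = Vd × C / S = 585.0 × 7.010 / 0.91 = 4506 mg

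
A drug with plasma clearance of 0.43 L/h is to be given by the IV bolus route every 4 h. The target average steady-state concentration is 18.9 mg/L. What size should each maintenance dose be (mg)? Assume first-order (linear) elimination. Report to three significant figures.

D = CL × Css × τ = 0.4300 × 18.9 × 4 = 32.51 mg

32.5 mg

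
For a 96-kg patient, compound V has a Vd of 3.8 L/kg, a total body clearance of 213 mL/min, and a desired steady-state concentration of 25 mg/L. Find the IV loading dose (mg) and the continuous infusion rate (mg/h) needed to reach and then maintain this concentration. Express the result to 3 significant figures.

Vd(total) = 96 kg × 3.8 L/kg = 364.8 L
LD = Vd · C_target = 364.8 × 25 = 9120 mg
CL = 213 mL/min = 213 × 0.06 = 12.78 L/h
Infusion rate = 12.78 L/h × 25 mg/L = 319.5 mg/h

(a) 9120 mg; (b) 320 mg/h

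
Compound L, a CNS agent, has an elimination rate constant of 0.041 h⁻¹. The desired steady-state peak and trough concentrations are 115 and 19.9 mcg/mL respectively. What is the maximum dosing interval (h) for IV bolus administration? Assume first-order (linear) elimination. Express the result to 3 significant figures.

Between IV bolus doses, concentration decays as C = C₀·e^(−kτ), so C_peak/C_trough = e^(kτ).
τ_max = ln(C_peak/C_trough) / k = ln(115/19.9) / 0.04100 = 1.754 / 0.04100 = 42.78 h

42.8 h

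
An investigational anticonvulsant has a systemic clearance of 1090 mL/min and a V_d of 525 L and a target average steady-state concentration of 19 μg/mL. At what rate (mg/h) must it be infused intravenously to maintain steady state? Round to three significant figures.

1240 mg/h

CL = 1090 mL/min × 60/1000 = 65.40 L/h
Infusion rate = CL · Css = 65.40 L/h × 19 mg/L = 1243 mg/h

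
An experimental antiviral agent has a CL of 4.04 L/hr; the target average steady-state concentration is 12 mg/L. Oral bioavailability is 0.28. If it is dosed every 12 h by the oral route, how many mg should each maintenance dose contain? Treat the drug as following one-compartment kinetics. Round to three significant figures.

2080 mg

At steady state, dose per interval replaces the amount cleared in that interval: F·D/τ = CL·Css.
D = CL × Css × τ / F = 4.040 × 12 × 12 / 0.28 = 2078 mg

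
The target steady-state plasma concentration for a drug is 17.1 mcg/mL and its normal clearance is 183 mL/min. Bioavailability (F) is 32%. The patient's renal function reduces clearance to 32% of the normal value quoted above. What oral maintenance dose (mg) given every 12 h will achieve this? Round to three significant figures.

2250 mg

CL = 183 mL/min × 60/1000 = 10.98 L/h
Patient clearance = 0.32 × 10.98 = 3.514 L/h
D = CL × Css × τ / F = 3.514 × 17.1 × 12 / 0.32 = 2253 mg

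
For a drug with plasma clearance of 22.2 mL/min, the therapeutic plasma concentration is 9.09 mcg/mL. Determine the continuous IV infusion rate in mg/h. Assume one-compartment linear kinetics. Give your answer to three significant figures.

CL = 22.2 mL/min = 22.2 × 0.06 = 1.332 L/h
Rate = CL × Css = 1.332 × 9.09 = 12.11 mg/h

12.1 mg/h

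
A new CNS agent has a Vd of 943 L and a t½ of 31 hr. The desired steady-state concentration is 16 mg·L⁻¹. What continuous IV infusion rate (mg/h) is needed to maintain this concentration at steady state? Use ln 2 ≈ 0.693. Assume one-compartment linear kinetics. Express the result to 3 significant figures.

CL = ln 2 · Vd / t½ = 0.693 × 943.0 / 31 = 21.08 L/h
Infusion rate = CL × Css = 21.08 × 16 = 337.3 mg/h

337 mg/h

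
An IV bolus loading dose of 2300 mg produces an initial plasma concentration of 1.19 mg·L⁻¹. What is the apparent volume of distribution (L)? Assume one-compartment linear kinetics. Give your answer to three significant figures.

1930 L

Immediately after an IV bolus, C₀ = Dose / Vd, so Vd = Dose / C₀.
Vd = 2300 / 1.19 = 1933 L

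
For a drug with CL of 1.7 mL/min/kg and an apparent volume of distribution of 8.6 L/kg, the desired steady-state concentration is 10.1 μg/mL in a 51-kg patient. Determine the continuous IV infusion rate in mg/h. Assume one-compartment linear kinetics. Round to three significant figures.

52.5 mg/h

CL = 1.7 mL/min/kg × 51 kg = 86.70 mL/min = 86.70 × 60/1000 = 5.202 L/h
Infusion rate = CL · Css = 5.202 L/h × 10.1 mg/L = 52.54 mg/h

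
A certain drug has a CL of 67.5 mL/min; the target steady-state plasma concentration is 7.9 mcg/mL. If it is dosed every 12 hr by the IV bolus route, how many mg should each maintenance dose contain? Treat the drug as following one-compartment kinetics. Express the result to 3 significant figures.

CL = 67.5 mL/min × 60/1000 = 4.050 L/h
D = CL × Css × τ = 4.050 × 7.9 × 12 = 383.9 mg

384 mg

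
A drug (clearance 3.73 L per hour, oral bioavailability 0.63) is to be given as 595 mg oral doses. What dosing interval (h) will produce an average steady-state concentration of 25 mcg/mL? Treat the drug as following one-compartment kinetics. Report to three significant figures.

F·D/τ = CL·Css → τ = F·D / (CL·Css).
τ = 0.63 × 595 / (3.73 × 25) = 4.020 h

4.02 h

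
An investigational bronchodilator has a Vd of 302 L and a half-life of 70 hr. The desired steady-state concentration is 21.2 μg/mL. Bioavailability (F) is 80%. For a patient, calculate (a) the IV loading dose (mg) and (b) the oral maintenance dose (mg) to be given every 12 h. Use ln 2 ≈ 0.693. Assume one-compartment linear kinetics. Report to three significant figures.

LD = Vd × C = 302.0 × 21.2 = 6402 mg
CL = 0.693 × Vd / t½ = 0.693 × 302.0 / 70 = 2.990 L/h
D = CL × Css × τ / F = 2.990 × 21.2 × 12 / 0.8 = 950.8 mg

(a) 6400 mg; (b) 951 mg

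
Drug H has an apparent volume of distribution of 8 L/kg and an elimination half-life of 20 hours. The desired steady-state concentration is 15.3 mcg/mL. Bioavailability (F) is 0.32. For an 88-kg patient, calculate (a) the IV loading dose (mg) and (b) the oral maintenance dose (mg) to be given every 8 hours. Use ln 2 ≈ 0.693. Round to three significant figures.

(a) 10800 mg; (b) 9330 mg

Vd = 8 L/kg × 88 kg = 704.0 L
LD = Vd × C = 704.0 × 15.3 = 10770 mg
CL = 0.693 × Vd / t½ = 0.693 × 704.0 / 20 = 24.39 L/h
D = CL × Css × τ / F = 24.39 × 15.3 × 8 / 0.32 = 9329 mg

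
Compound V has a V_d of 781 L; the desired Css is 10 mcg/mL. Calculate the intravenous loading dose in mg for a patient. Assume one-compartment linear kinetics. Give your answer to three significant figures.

The loading dose fills Vd to the target concentration.
LD = Vd × C = 781.0 × 10.00 = 7810 mg

7810 mg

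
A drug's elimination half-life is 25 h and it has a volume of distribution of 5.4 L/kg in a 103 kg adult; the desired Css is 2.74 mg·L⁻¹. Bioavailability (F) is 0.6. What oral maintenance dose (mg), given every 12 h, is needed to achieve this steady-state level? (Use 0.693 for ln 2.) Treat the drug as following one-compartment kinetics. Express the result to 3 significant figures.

Total Vd = 5.4 × 103 = 556.2 L
k = 0.693/25 = 0.02772 h⁻¹, so CL = k·Vd = 0.02772 × 556.2 = 15.42 L/h
D = CL × Css × τ / F = 15.42 × 2.74 × 12 / 0.6 = 845.0 mg

845 mg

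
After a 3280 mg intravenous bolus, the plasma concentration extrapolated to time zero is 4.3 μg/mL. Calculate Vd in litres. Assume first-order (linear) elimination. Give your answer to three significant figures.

Immediately after an IV bolus, C₀ = Dose / Vd, so Vd = Dose / C₀.
Vd = 3280 / 4.3 = 762.8 L

763 L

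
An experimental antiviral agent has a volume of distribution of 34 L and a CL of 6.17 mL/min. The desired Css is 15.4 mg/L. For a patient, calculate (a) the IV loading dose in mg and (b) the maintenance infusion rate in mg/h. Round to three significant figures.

LD = Vd · C_target = 34.00 × 15.4 = 523.6 mg
Convert clearance: 6.17 mL/min × 60 min/h ÷ 1000 mL/L = 0.3702 L/h
Maintenance infusion rate = CL × Css = 0.3702 × 15.4 = 5.701 mg/h

(a) 524 mg; (b) 5.70 mg/h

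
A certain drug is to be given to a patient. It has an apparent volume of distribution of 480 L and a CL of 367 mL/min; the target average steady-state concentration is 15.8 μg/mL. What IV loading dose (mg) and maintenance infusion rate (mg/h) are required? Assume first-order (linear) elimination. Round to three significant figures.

LD = Vd · C_target = 480.0 × 15.8 = 7584 mg
CL = 367 mL/min × 60/1000 = 22.02 L/h
Maintenance: replace elimination → rate = CL × Css = 22.02 × 15.8 = 347.9 mg/h

(a) 7580 mg; (b) 348 mg/h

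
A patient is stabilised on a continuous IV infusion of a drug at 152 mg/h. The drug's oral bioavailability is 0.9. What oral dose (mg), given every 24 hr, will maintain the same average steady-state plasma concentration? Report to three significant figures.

To maintain the same Css, the systemic dosing rate must be unchanged: F·D/τ = infusion rate.
D = rate × τ / F = 152 × 24 / 0.9 = 4053 mg

4050 mg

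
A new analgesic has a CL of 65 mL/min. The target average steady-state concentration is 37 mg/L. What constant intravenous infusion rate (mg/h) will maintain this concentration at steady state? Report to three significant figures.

CL = 65 mL/min = 65 × 0.06 = 3.900 L/h
Rate = CL × Css = 3.900 × 37 = 144.3 mg/h

144 mg/h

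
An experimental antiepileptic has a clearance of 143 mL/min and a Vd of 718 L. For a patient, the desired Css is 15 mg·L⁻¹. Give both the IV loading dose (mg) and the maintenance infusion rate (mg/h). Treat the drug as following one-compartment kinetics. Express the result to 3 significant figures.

(a) 10800 mg; (b) 129 mg/h

Loading dose = Vd × C = 718.0 × 15 = 10770 mg
CL = 143 mL/min = 143 × 0.06 = 8.580 L/h
Maintenance infusion rate = CL × Css = 8.580 × 15 = 128.7 mg/h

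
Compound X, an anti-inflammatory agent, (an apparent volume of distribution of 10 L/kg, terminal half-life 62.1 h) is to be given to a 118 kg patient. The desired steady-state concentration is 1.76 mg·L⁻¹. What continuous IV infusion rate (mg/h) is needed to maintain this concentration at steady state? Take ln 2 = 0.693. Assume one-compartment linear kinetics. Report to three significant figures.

23.2 mg/h

Vd(total) = 118 kg × 10 L/kg = 1180 L
CL = ln 2 · Vd / t½ = 0.693 × 1180 / 62.1 = 13.17 L/h
Infusion rate = CL × Css = 13.17 × 1.76 = 23.18 mg/h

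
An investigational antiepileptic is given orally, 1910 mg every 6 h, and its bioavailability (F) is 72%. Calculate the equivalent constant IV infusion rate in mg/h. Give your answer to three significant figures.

Equivalent systemic input: infusion rate = F·D/τ.
Rate = 0.72 × 1910 / 6 = 229.2 mg/h

229 mg/h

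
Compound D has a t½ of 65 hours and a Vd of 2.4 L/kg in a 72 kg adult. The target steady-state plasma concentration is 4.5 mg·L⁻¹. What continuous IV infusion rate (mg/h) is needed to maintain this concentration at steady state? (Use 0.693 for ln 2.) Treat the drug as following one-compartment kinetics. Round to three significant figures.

Total Vd = 2.4 × 72 = 172.8 L
k = 0.693/65 = 0.01066 h⁻¹, so CL = k·Vd = 0.01066 × 172.8 = 1.842 L/h
Infusion rate = CL × Css = 1.842 × 4.5 = 8.289 mg/h

8.29 mg/h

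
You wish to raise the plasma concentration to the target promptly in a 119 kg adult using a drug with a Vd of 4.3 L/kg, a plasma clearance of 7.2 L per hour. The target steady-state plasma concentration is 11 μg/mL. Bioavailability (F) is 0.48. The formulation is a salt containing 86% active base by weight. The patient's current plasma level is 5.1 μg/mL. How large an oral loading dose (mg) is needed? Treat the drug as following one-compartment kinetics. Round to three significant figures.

7310 mg

Total Vd = 4.3 × 119 = 511.7 L
Concentration deficit ΔC = 11 − 5.1 = 5.900 mg/L
LD = Vd × ΔC / F / S = 511.7 × 5.900 / 0.48 / 0.86 = 7314 mg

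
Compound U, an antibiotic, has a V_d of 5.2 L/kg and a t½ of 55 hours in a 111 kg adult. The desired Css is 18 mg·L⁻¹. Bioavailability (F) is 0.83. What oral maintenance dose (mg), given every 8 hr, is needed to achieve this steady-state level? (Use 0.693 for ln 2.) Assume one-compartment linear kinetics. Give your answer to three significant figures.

1260 mg

Vd(total) = 111 kg × 5.2 L/kg = 577.2 L
k = 0.693/55 = 0.01260 h⁻¹, so CL = k·Vd = 0.01260 × 577.2 = 7.273 L/h
D = CL × Css × τ / F = 7.273 × 18 × 8 / 0.83 = 1262 mg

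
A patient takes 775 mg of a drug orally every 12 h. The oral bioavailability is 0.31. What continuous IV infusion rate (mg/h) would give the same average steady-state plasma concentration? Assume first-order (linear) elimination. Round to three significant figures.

Equivalent systemic input: infusion rate = F·D/τ.
Rate = 0.31 × 775 / 12 = 20.02 mg/h

20.0 mg/h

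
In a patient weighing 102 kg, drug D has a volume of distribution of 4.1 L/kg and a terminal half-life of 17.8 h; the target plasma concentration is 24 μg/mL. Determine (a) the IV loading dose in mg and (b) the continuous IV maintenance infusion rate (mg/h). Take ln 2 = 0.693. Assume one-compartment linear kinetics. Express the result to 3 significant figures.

(a) 10000 mg; (b) 391 mg/h

Vd(total) = 102 kg × 4.1 L/kg = 418.2 L
LD = Vd × C = 418.2 × 24 = 10040 mg
CL = 0.693 × Vd / t½ = 0.693 × 418.2 / 17.8 = 16.28 L/h
Infusion rate = CL × Css = 16.28 × 24 = 390.7 mg/h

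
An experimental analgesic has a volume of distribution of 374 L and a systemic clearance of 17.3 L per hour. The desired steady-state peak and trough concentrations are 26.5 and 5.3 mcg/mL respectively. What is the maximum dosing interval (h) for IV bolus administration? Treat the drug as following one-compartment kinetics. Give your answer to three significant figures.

k = CL / Vd = 17.30 / 374.0 = 0.04626 h⁻¹
Between IV bolus doses, concentration decays as C = C₀·e^(−kτ), so C_peak/C_trough = e^(kτ).
τ_max = ln(C_peak/C_trough) / k = ln(26.5/5.3) / 0.04626 = 1.609 / 0.04626 = 34.78 h

34.8 h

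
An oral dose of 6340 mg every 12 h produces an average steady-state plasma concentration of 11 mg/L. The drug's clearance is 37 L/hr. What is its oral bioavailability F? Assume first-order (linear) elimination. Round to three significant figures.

F·D/τ = CL·Css at steady state → F = CL·Css·τ / D.
F = 37 × 11 × 12 / 6340 = 0.770

0.770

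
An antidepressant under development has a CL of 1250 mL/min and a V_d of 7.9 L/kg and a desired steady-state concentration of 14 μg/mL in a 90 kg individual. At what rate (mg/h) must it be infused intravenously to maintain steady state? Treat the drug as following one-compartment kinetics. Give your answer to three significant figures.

Convert clearance: 1250 mL/min × 60 min/h ÷ 1000 mL/L = 75.00 L/h
Infusion rate = CL · Css = 75.00 L/h × 14 mg/L = 1050 mg/h

1050 mg/h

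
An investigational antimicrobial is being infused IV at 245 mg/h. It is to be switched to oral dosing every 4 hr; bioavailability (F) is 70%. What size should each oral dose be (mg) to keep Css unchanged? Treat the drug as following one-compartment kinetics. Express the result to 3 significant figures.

To maintain the same Css, the systemic dosing rate must be unchanged: F·D/τ = infusion rate.
D = rate × τ / F = 245 × 4 / 0.7 = 1400 mg

1400 mg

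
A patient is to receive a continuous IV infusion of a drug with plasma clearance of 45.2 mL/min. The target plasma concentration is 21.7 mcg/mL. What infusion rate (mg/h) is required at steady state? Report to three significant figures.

58.9 mg/h

CL = 45.2 mL/min × 60/1000 = 2.712 L/h
R₀ = 2.712 × 21.7 = 58.85 mg/h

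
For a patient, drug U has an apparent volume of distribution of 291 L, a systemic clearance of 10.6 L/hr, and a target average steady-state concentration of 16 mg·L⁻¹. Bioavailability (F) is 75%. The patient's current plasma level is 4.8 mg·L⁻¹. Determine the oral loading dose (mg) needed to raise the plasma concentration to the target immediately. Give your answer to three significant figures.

4350 mg

LD is governed by Vd — clearance does not enter the loading-dose calculation.
Concentration deficit ΔC = 16 − 4.8 = 11.20 mg/L
LD = Vd × ΔC / F = 291.0 × 11.20 / 0.75 = 4346 mg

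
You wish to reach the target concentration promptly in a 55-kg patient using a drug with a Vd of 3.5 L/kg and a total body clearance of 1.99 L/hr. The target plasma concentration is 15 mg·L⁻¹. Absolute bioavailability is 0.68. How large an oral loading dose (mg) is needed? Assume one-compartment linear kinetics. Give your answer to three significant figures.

4250 mg

Vd(total) = 55 kg × 3.5 L/kg = 192.5 L
LD = Vd × C / F = 192.5 × 15.00 / 0.68 = 4246 mg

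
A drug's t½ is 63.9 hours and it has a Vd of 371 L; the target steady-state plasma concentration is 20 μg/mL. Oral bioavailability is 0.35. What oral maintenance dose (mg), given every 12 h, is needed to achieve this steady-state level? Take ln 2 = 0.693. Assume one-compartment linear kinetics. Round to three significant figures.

CL = ln 2 · Vd / t½ = 0.693 × 371.0 / 63.9 = 4.024 L/h
D = CL × Css × τ / F = 4.024 × 20 × 12 / 0.35 = 2759 mg

2760 mg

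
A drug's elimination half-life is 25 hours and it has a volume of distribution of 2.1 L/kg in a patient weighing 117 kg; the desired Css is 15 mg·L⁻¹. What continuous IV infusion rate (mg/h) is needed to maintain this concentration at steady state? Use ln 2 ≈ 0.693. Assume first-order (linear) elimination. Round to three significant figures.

Vd(total) = 117 kg × 2.1 L/kg = 245.7 L
CL = 0.693 × Vd / t½ = 0.693 × 245.7 / 25 = 6.811 L/h
Infusion rate = CL × Css = 6.811 × 15 = 102.2 mg/h

102 mg/h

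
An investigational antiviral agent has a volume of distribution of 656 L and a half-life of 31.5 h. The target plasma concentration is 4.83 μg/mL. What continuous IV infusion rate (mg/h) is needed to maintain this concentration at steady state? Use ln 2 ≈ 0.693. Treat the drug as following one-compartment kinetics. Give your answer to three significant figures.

69.7 mg/h

CL = 0.693 × Vd / t½ = 0.693 × 656.0 / 31.5 = 14.43 L/h
Infusion rate = CL × Css = 14.43 × 4.83 = 69.70 mg/h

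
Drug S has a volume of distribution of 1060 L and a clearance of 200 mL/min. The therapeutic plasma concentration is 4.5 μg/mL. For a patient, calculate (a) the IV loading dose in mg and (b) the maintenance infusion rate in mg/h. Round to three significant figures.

Loading dose = Vd × C = 1060 × 4.5 = 4770 mg
Convert clearance: 200 mL/min × 60 min/h ÷ 1000 mL/L = 12.00 L/h
Maintenance infusion rate = CL × Css = 12.00 × 4.5 = 54.00 mg/h

(a) 4770 mg; (b) 54.0 mg/h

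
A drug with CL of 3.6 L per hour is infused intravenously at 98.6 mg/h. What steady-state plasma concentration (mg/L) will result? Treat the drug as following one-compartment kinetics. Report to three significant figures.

27.4 mg/L

Css = rate / CL = 98.6 / 3.600 = 27.39 mg/L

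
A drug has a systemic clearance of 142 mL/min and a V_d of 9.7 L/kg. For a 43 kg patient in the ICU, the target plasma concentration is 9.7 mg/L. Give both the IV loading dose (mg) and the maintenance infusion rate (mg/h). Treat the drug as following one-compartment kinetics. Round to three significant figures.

(a) 4050 mg; (b) 82.6 mg/h

Total Vd = 9.7 × 43 = 417.1 L
Loading dose = Vd × C = 417.1 × 9.7 = 4046 mg
CL = 142 mL/min × 60/1000 = 8.520 L/h
Maintenance infusion rate = CL × Css = 8.520 × 9.7 = 82.64 mg/h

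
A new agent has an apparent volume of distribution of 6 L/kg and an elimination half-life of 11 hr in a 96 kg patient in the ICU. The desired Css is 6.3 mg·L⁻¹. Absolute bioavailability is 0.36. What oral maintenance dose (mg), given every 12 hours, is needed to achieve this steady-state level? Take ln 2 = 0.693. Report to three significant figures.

Total Vd = 6 × 96 = 576.0 L
CL = ln 2 · Vd / t½ = 0.693 × 576.0 / 11 = 36.29 L/h
D = CL × Css × τ / F = 36.29 × 6.3 × 12 / 0.36 = 7621 mg

7620 mg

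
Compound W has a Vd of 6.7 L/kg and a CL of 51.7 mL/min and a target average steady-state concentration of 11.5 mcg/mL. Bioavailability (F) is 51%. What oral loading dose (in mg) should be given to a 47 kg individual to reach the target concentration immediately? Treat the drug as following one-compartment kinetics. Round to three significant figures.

7100 mg

Vd(total) = 47 kg × 6.7 L/kg = 314.9 L
LD is governed by Vd — clearance does not enter the loading-dose calculation.
LD = Vd × C / F = 314.9 × 11.50 / 0.51 = 7101 mg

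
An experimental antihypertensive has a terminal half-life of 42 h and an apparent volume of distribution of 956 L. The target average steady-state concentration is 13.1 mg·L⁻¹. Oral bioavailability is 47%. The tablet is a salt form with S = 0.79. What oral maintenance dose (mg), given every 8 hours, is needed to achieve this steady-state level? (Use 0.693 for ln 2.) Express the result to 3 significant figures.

4450 mg

k = 0.693/42 = 0.01650 h⁻¹, so CL = k·Vd = 0.01650 × 956.0 = 15.77 L/h
D = CL × Css × τ / F / S = 15.77 × 13.1 × 8 / 0.47 / 0.79 = 4451 mg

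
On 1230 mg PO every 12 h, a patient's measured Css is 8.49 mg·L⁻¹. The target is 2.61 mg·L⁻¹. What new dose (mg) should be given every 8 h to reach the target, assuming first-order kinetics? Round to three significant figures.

252 mg

For first-order elimination, Css ∝ F·D/(CL·τ); F and CL are unchanged, so Css ∝ D/τ.
D₂ = D₁ × (Css,target / Css,current) × (τ₂/τ₁) = 1230 × (2.61/8.49) × (8/12) = 252.1 mg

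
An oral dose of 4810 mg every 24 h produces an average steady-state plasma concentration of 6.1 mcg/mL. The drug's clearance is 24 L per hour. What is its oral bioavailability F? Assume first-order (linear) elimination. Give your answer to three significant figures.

F·D/τ = CL·Css at steady state → F = CL·Css·τ / D.
F = 24 × 6.1 × 24 / 4810 = 0.730

0.730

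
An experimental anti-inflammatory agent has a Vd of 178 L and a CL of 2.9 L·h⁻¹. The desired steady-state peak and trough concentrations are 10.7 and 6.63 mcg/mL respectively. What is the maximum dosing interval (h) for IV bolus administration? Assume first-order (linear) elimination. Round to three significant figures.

k = CL / Vd = 2.900 / 178.0 = 0.01629 h⁻¹
Between IV bolus doses, concentration decays as C = C₀·e^(−kτ), so C_peak/C_trough = e^(kτ).
τ_max = ln(C_peak/C_trough) / k = ln(10.7/6.63) / 0.01629 = 0.4786 / 0.01629 = 29.38 h

29.4 h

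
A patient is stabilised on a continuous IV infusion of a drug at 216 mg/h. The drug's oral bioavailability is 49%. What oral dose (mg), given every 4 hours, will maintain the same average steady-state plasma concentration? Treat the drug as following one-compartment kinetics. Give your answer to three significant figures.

1760 mg

To maintain the same Css, the systemic dosing rate must be unchanged: F·D/τ = infusion rate.
D = rate × τ / F = 216 × 4 / 0.49 = 1763 mg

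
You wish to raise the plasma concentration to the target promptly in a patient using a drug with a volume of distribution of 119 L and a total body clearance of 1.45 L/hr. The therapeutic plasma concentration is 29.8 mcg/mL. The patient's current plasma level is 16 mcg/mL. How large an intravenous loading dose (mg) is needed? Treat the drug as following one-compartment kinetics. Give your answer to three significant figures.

1640 mg

Concentration deficit ΔC = 29.8 − 16 = 13.80 mg/L
LD = Vd × ΔC = 119.0 × 13.80 = 1642 mg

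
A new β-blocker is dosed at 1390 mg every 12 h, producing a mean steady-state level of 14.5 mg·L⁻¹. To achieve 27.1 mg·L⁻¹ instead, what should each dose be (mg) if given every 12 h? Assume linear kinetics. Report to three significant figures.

2600 mg

With linear kinetics, Css is proportional to dose rate (D/τ) at fixed clearance.
D₂ = D₁ × (Css,target / Css,current) = 1390 × 27.1/14.5 = 2598 mg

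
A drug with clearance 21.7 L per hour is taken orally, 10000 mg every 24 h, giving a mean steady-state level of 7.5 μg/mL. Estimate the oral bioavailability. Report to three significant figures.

F·D/τ = CL·Css at steady state → F = CL·Css·τ / D.
F = 21.7 × 7.5 × 24 / 10000 = 0.391

0.391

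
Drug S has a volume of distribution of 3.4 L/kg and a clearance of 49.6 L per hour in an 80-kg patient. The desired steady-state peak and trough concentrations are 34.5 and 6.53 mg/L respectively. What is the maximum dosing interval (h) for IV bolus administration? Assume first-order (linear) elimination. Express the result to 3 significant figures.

9.13 h

Vd = 3.4 L/kg × 80 kg = 272.0 L
k = CL / Vd = 49.60 / 272.0 = 0.1824 h⁻¹
Between IV bolus doses, concentration decays as C = C₀·e^(−kτ), so C_peak/C_trough = e^(kτ).
τ_max = ln(C_peak/C_trough) / k = ln(34.5/6.53) / 0.1824 = 1.665 / 0.1824 = 9.128 h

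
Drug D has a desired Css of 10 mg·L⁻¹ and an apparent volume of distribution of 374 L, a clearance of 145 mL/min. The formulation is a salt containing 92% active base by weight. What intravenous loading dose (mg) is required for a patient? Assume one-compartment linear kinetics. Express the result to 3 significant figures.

LD = Vd × C / S = 374.0 × 10.00 / 0.92 = 4065 mg

4070 mg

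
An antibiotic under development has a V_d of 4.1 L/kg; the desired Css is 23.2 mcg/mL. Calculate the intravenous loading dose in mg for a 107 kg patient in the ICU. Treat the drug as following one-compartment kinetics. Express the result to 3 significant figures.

10200 mg

Vd(total) = 107 kg × 4.1 L/kg = 438.7 L
The loading dose fills Vd to the target concentration.
LD = Vd × C = 438.7 × 23.20 = 10180 mg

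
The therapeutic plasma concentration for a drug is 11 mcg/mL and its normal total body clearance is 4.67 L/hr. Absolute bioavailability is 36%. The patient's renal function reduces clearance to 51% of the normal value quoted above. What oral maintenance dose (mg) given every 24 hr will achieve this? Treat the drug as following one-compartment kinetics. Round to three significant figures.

Patient clearance = 0.51 × 4.670 = 2.382 L/h
D = CL × Css × τ / F = 2.382 × 11 × 24 / 0.36 = 1747 mg

1750 mg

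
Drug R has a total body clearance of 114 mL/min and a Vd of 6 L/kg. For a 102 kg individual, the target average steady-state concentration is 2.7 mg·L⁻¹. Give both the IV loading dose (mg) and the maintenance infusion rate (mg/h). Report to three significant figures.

Vd(total) = 102 kg × 6 L/kg = 612.0 L
LD = Vd · C_target = 612.0 × 2.7 = 1652 mg
CL = 114 mL/min = 114 × 0.06 = 6.840 L/h
Maintenance: replace elimination → rate = CL × Css = 6.840 × 2.7 = 18.47 mg/h

(a) 1650 mg; (b) 18.5 mg/h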